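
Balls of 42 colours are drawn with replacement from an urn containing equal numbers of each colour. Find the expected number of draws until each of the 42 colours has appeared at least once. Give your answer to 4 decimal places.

After k distinct colours have appeared, the next draw gives a new one with probability (42-k)/42, so the expected wait for the (k+1)-th is 42/(42-k).
E[T] = 42/42 + 42/41 + 42/40 + ... + 42/2 + 42/1 = 42·H_{42}.
H_{42} = 4.32674, so E[T] = 181.72320.

181.7232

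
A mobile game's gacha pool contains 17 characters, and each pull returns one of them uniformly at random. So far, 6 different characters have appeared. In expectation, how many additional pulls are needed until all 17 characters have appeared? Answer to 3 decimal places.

The wait to go from k to k+1 distinct characters is geometric with mean 17/(17-k).
Sum over k = 6,...,16: E = 17/11 + 17/10 + 17/9 + ... + 17/2 + 17/1 = 51.3379.

51.338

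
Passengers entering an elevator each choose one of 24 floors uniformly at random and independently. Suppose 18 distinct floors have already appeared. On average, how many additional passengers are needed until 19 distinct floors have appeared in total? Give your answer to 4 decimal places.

4.0000

The wait to go from k to k+1 distinct floors is geometric with mean 24/(24-k).
Only the k = 18 term is needed: E = 24/6 = 4.00000.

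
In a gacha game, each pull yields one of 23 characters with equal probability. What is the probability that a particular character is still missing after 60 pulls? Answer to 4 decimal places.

Each pull misses the fixed character with probability (23-1)/23 = 22/23, independently.
P(still missing after 60) = (22/23)^60 = 0.06945.

0.0695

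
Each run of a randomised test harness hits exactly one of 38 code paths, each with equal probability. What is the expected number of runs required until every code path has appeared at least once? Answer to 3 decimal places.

160.660

The wait to go from k to k+1 distinct code paths is geometric with mean 38/(38-k).
E[T] = 38/38 + 38/37 + 38/36 + ... + 38/2 + 38/1 = 38·H_{38}.
H_{38} = 4.2279, so E[T] = 160.6603.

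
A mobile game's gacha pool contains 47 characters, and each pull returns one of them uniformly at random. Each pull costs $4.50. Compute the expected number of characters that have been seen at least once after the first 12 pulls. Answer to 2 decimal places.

For each character, P(seen in 12 pulls) = 1 - (46/47)^12 = 0.227.
By linearity of expectation, E[distinct seen] = 47·(1 - (46/47)^12) = 10.691.

10.69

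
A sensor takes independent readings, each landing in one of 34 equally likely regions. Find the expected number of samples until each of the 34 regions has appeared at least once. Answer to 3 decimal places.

140.019

Split into phases: going from k distinct to k+1 distinct takes on average 34/(34-k) samples.
E[T] = 34/34 + 34/33 + 34/32 + ... + 34/2 + 34/1 = 34·H_{34}.
H_{34} = 4.1182, so E[T] = 140.0191.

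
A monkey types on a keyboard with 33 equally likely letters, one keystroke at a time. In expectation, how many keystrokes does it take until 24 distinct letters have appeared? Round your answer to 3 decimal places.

41.574

Going from k to k+1 distinct takes a geometric number of keystrokes with mean 33/(33-k).
Sum over k = 0,...,23: E = 33/33 + 33/32 + 33/31 + ... + 33/11 + 33/10 = 41.5744.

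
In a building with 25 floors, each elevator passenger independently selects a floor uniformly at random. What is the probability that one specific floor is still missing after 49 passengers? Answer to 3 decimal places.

0.135

On each passenger the fixed floor fails to appear with probability 24/25.
P(still missing after 49) = (24/25)^49 = 0.1353.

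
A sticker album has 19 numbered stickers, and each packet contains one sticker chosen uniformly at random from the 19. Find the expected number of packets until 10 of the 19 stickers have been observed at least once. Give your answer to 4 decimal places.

13.6567

With k distinct stickers already seen, the next new one arrives after an expected 19/(19-k) packets.
Sum over k = 0,...,9: E = 19/19 + 19/18 + 19/17 + ... + 19/11 + 19/10 = 13.65666.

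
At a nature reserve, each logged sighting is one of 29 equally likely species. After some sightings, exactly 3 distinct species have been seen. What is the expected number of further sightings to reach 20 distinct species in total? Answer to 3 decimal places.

The wait to go from k to k+1 distinct species is geometric with mean 29/(29-k).
Sum over k = 3,...,19: E = 29/26 + 29/25 + 29/24 + ... + 29/11 + 29/10 = 29.7381.

29.738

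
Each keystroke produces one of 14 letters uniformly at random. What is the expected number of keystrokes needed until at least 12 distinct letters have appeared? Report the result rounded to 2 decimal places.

With k distinct letters already seen, the next new one arrives after an expected 14/(14-k) keystrokes.
Sum over k = 0,...,11: E = 14/14 + 14/13 + 14/12 + ... + 14/4 + 14/3 = 24.522.

24.52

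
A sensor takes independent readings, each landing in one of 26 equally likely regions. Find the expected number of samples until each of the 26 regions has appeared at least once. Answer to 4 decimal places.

The wait to go from k to k+1 distinct regions is geometric with mean 26/(26-k).
E[T] = 26/26 + 26/25 + 26/24 + ... + 26/2 + 26/1 = 26·H_{26}.
H_{26} = 3.85442, so E[T] = 100.21491.

100.2149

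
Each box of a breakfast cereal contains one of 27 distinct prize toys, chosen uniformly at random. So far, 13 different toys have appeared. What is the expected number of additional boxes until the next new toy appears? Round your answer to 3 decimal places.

Each box yields a new toy with probability (27-13)/27 = 14/27, so the wait is geometric with mean 27/14.
E = 27/14 = 1.9286.

1.929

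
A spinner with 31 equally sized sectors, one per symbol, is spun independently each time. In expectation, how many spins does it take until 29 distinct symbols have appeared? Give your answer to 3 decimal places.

Going from k to k+1 distinct takes a geometric number of spins with mean 31/(31-k).
Sum over k = 0,...,28: E = 31/31 + 31/30 + 31/29 + ... + 31/4 + 31/3 = 78.3446.

78.345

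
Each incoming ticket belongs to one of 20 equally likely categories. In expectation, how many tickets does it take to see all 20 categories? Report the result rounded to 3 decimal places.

71.955

Split into phases: going from k distinct to k+1 distinct takes on average 20/(20-k) tickets.
E[T] = 20/20 + 20/19 + 20/18 + ... + 20/2 + 20/1 = 20·H_{20}.
H_{20} = 3.5977, so E[T] = 71.9548.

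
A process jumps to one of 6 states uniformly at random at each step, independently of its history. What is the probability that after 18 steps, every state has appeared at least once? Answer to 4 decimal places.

Let A_i be the event that state i is missing after 18 steps. By inclusion–exclusion on the A_i,
P(all seen) = Σ_{j=0}^{6} (-1)^j C(6,j)((6-j)/6)^18
= 1.00000 - 0.22537 + 0.01015 - 0.00008 + 0.00000 - 0.00000 + 0.00000
= 0.78471.

0.7847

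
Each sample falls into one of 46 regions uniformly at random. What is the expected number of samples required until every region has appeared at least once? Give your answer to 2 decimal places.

The wait to go from k to k+1 distinct regions is geometric with mean 46/(46-k).
E[T] = 46/46 + 46/45 + 46/44 + ... + 46/2 + 46/1 = 46·H_{46}.
H_{46} = 4.417, so E[T] = 203.168.

203.17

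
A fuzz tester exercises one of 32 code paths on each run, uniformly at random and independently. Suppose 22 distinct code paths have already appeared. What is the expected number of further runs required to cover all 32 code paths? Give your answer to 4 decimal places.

93.7270

The wait to go from k to k+1 distinct code paths is geometric with mean 32/(32-k).
Sum over k = 22,...,31: E = 32/10 + 32/9 + 32/8 + ... + 32/2 + 32/1 = 93.72698.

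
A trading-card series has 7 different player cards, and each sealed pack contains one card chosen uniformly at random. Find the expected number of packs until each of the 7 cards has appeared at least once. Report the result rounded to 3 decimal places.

18.150

Split into phases: going from k distinct to k+1 distinct takes on average 7/(7-k) packs.
E[T] = 7/7 + 7/6 + 7/5 + ... + 7/2 + 7/1 = 7·H_{7}.
H_{7} = 2.5929, so E[T] = 18.1500.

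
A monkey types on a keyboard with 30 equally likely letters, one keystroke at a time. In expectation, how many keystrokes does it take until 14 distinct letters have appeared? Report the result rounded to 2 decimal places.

Going from k to k+1 distinct takes a geometric number of keystrokes with mean 30/(30-k).
Sum over k = 0,...,13: E = 30/30 + 30/29 + 30/28 + ... + 30/18 + 30/17 = 18.428.

18.43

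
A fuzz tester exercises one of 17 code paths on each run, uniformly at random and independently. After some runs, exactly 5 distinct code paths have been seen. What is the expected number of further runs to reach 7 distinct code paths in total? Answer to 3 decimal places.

The wait to go from k to k+1 distinct code paths is geometric with mean 17/(17-k).
Sum over k = 5,...,6: E = 17/12 + 17/11 = 2.9621.

2.962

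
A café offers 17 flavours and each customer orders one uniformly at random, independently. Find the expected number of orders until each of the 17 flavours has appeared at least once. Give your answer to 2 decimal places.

58.47

Split into phases: going from k distinct to k+1 distinct takes on average 17/(17-k) orders.
E[T] = 17/17 + 17/16 + 17/15 + ... + 17/2 + 17/1 = 17·H_{17}.
H_{17} = 3.440, so E[T] = 58.472.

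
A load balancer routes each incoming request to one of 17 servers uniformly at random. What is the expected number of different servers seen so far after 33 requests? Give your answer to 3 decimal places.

For each server, P(seen in 33 requests) = 1 - (16/17)^33 = 0.8647.
By linearity of expectation, E[distinct seen] = 17·(1 - (16/17)^33) = 14.7007.

14.701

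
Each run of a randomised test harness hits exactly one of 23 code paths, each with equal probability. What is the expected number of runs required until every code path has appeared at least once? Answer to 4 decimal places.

After k distinct code paths have appeared, the next run gives a new one with probability (23-k)/23, so the expected wait for the (k+1)-th is 23/(23-k).
E[T] = 23/23 + 23/22 + 23/21 + ... + 23/2 + 23/1 = 23·H_{23}.
H_{23} = 3.73429, so E[T] = 85.88870.

85.8887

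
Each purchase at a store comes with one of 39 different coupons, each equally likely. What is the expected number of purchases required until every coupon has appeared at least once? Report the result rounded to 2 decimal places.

Split into phases: going from k distinct to k+1 distinct takes on average 39/(39-k) purchases.
E[T] = 39/39 + 39/38 + 39/37 + ... + 39/2 + 39/1 = 39·H_{39}.
H_{39} = 4.254, so E[T] = 165.888.

165.89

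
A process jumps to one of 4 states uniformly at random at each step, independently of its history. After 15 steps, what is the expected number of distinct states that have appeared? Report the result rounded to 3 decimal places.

For each state, P(seen in 15 steps) = 1 - (3/4)^15 = 0.9866.
By linearity of expectation, E[distinct seen] = 4·(1 - (3/4)^15) = 3.9465.

3.947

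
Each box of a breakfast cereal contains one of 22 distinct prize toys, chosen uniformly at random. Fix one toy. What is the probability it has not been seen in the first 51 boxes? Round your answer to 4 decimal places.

0.0932

Each box misses the fixed toy with probability (22-1)/22 = 21/22, independently.
P(still missing after 51) = (21/22)^51 = 0.09325.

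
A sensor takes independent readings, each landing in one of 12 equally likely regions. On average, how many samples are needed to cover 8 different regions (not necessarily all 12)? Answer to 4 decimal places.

12.2385

With k distinct regions already seen, the next new one arrives after an expected 12/(12-k) samples.
Sum over k = 0,...,7: E = 12/12 + 12/11 + 12/10 + ... + 12/6 + 12/5 = 12.23853.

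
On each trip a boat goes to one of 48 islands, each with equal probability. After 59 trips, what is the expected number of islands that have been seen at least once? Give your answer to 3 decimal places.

For each island, P(seen in 59 trips) = 1 - (47/48)^59 = 0.7112.
By linearity of expectation, E[distinct seen] = 48·(1 - (47/48)^59) = 34.1394.

34.139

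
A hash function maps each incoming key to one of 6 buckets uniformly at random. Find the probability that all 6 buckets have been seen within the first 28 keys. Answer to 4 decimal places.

Let A_i be the event that bucket i is missing after 28 keys. By inclusion–exclusion on the A_i,
P(all seen) = Σ_{j=0}^{6} (-1)^j C(6,j)((6-j)/6)^28
= 1.00000 - 0.03640 + 0.00018 - 0.00000 + 0.00000 - 0.00000 + 0.00000
= 0.96378.

0.9638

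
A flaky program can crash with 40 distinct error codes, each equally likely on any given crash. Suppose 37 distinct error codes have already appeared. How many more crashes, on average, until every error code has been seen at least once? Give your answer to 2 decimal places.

73.33

With k distinct error codes already seen, the next new one takes an expected 40/(40-k) crashes.
Sum over k = 37,...,39: E = 40/3 + 40/2 + 40/1 = 73.333.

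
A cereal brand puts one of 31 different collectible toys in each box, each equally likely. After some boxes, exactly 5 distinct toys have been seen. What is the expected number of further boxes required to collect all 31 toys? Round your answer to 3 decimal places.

From k distinct to k+1 distinct takes on average 31/(31-k) boxes.
Sum over k = 5,...,30: E = 31/26 + 31/25 + 31/24 + ... + 31/2 + 31/1 = 119.4870.

119.487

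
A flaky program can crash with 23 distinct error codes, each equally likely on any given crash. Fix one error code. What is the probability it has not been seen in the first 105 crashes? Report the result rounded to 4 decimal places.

0.0094

On each crash the fixed error code fails to appear with probability 22/23.
P(still missing after 105) = (22/23)^105 = 0.00940.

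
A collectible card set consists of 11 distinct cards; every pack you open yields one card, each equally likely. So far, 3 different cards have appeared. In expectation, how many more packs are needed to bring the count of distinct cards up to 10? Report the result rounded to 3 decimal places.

The wait to go from k to k+1 distinct cards is geometric with mean 11/(11-k).
Sum over k = 3,...,9: E = 11/8 + 11/7 + 11/6 + ... + 11/3 + 11/2 = 18.8964.

18.896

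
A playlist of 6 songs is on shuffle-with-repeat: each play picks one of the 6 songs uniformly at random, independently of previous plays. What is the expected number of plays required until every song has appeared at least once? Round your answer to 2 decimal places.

Split into phases: going from k distinct to k+1 distinct takes on average 6/(6-k) plays.
E[T] = 6/6 + 6/5 + 6/4 + 6/3 + 6/2 + 6/1 = 6·H_{6}.
H_{6} = 2.450, so E[T] = 14.700.

14.70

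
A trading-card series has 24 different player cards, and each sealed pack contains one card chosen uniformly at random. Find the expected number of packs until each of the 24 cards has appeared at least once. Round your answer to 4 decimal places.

90.6230

After k distinct cards have appeared, the next pack gives a new one with probability (24-k)/24, so the expected wait for the (k+1)-th is 24/(24-k).
E[T] = 24/24 + 24/23 + 24/22 + ... + 24/2 + 24/1 = 24·H_{24}.
H_{24} = 3.77596, so E[T] = 90.62300.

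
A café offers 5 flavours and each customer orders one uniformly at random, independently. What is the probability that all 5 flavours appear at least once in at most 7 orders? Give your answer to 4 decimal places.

By inclusion–exclusion over which flavours are missing,
P(all seen) = Σ_{j=0}^{5} (-1)^j C(5,j)((5-j)/5)^7
= 1.00000 - 1.04858 + 0.27994 - 0.01638 + 0.00006 - 0.00000
= 0.21504.

0.2150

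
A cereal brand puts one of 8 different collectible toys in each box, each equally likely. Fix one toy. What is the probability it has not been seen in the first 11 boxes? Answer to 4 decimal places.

Each box misses the fixed toy with probability (8-1)/8 = 7/8, independently.
P(still missing after 11) = (7/8)^11 = 0.23019.

0.2302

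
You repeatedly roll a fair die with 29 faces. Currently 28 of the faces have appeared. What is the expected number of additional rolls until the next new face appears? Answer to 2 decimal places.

29.00

The number of rolls until the next new face is geometric with success probability 1/29, so its mean is 29/1.
E = 29/1 = 29.000.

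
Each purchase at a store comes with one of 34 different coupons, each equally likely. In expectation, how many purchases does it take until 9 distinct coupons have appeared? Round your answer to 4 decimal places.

Going from k to k+1 distinct takes a geometric number of purchases with mean 34/(34-k).
Sum over k = 0,...,8: E = 34/34 + 34/33 + 34/32 + ... + 34/27 + 34/26 = 10.27656.

10.2766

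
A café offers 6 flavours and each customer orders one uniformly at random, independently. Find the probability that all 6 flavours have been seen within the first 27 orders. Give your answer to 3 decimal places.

0.957

By inclusion–exclusion over which flavours are missing,
P(all seen) = Σ_{j=0}^{6} (-1)^j C(6,j)((6-j)/6)^27
= 1.0000 - 0.0437 + 0.0003 - 0.0000 + 0.0000 - 0.0000 + 0.0000
= 0.9566.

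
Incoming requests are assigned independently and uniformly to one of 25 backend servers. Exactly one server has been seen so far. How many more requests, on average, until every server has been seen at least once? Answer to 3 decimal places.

94.399

The wait to go from k to k+1 distinct servers is geometric with mean 25/(25-k).
Sum over k = 1,...,24: E = 25/24 + 25/23 + 25/22 + ... + 25/2 + 25/1 = 94.3990.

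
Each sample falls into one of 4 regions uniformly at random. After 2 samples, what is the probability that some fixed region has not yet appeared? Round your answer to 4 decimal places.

0.5625

Each sample misses the fixed region with probability (4-1)/4 = 3/4, independently.
P(still missing after 2) = (3/4)^2 = 0.56250.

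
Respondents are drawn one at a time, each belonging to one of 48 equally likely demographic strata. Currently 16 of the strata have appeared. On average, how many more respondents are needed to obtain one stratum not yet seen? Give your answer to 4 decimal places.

The number of respondents until the next new stratum is geometric with success probability 32/48, so its mean is 48/32.
E = 48/32 = 1.50000.

1.5000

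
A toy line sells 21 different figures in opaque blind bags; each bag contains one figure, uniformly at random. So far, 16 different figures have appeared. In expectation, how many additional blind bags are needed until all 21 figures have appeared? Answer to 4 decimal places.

The wait to go from k to k+1 distinct figures is geometric with mean 21/(21-k).
Sum over k = 16,...,20: E = 21/5 + 21/4 + 21/3 + 21/2 + 21/1 = 47.95000.

47.9500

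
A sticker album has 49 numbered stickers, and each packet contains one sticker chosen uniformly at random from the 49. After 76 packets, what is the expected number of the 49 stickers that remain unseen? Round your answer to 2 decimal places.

For each sticker, P(unseen after 76) = (48/49)^76 = 0.209.
By linearity of expectation, E[unseen] = 49·(48/49)^76 = 10.224.

10.22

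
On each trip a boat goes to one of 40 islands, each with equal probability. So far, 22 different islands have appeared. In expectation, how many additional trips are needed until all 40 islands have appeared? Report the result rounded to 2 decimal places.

139.80

With k distinct islands already seen, the next new one takes an expected 40/(40-k) trips.
Sum over k = 22,...,39: E = 40/18 + 40/17 + 40/16 + ... + 40/2 + 40/1 = 139.804.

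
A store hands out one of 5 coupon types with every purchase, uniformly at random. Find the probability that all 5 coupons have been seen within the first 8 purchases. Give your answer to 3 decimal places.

0.323

By inclusion–exclusion over which coupons are missing,
P(all seen) = Σ_{j=0}^{5} (-1)^j C(5,j)((5-j)/5)^8
= 1.0000 - 0.8389 + 0.1680 - 0.0066 + 0.0000 - 0.0000
= 0.3226.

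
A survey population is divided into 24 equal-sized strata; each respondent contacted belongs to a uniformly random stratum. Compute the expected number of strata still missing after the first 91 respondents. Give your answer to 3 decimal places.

For each stratum, P(unseen after 91) = (23/24)^91 = 0.0208.
By linearity of expectation, E[unseen] = 24·(23/24)^91 = 0.4991.

0.499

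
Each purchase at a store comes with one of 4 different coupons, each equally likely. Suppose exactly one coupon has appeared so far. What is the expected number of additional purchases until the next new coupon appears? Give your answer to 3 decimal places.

1.333

The number of purchases until the next new coupon is geometric with success probability 3/4, so its mean is 4/3.
E = 4/3 = 1.3333.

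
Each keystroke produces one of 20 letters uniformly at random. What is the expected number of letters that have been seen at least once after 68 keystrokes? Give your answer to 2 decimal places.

19.39

For each letter, P(seen in 68 keystrokes) = 1 - (19/20)^68 = 0.969.
By linearity of expectation, E[distinct seen] = 20·(1 - (19/20)^68) = 19.389.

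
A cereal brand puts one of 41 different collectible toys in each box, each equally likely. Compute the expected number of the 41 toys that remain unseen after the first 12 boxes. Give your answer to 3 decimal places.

30.486

For each toy, P(unseen after 12) = (40/41)^12 = 0.7436.
By linearity of expectation, E[unseen] = 41·(40/41)^12 = 30.4858.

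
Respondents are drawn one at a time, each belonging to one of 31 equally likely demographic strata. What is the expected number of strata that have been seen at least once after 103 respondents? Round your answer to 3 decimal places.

For each stratum, P(seen in 103 respondents) = 1 - (30/31)^103 = 0.9659.
By linearity of expectation, E[distinct seen] = 31·(1 - (30/31)^103) = 29.9417.

29.942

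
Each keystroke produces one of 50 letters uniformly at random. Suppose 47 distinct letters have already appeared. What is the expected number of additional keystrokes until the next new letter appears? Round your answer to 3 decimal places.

16.667

Each keystroke yields a new letter with probability (50-47)/50 = 3/50, so the wait is geometric with mean 50/3.
E = 50/3 = 16.6667.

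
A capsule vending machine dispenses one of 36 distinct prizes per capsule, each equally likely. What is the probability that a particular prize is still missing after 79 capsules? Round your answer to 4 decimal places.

On each capsule the fixed prize fails to appear with probability 35/36.
P(still missing after 79) = (35/36)^79 = 0.10801.

0.1080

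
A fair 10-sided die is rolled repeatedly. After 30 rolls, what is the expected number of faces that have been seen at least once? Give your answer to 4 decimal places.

For each face, P(seen in 30 rolls) = 1 - (9/10)^30 = 0.95761.
By linearity of expectation, E[distinct seen] = 10·(1 - (9/10)^30) = 9.57609.

9.5761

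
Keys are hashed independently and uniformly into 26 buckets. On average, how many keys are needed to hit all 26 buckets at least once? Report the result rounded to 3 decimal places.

100.215

Split into phases: going from k distinct to k+1 distinct takes on average 26/(26-k) keys.
E[T] = 26/26 + 26/25 + 26/24 + ... + 26/2 + 26/1 = 26·H_{26}.
H_{26} = 3.8544, so E[T] = 100.2149.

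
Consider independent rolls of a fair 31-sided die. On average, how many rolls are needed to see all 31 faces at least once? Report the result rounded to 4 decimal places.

124.8446

After k distinct faces have appeared, the next roll gives a new one with probability (31-k)/31, so the expected wait for the (k+1)-th is 31/(31-k).
E[T] = 31/31 + 31/30 + 31/29 + ... + 31/2 + 31/1 = 31·H_{31}.
H_{31} = 4.02725, so E[T] = 124.84460.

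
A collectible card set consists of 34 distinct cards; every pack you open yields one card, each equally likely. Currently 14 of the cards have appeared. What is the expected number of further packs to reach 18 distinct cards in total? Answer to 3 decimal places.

7.378

From k distinct to k+1 distinct takes on average 34/(34-k) packs.
Sum over k = 14,...,17: E = 34/20 + 34/19 + 34/18 + 34/17 = 7.3784.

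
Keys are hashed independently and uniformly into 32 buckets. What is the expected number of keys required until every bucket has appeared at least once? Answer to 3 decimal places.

After k distinct buckets have appeared, the next key gives a new one with probability (32-k)/32, so the expected wait for the (k+1)-th is 32/(32-k).
E[T] = 32/32 + 32/31 + 32/30 + ... + 32/2 + 32/1 = 32·H_{32}.
H_{32} = 4.0585, so E[T] = 129.8718.

129.872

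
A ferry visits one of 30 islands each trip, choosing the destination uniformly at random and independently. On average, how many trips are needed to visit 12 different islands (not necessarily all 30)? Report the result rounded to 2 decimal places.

15.00

With k distinct islands already seen, the next new one arrives after an expected 30/(30-k) trips.
Sum over k = 0,...,11: E = 30/30 + 30/29 + 30/28 + ... + 30/20 + 30/19 = 14.996.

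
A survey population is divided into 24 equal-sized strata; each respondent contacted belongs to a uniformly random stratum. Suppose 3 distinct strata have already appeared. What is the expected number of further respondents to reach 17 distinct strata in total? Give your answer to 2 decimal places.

25.26

From k distinct to k+1 distinct takes on average 24/(24-k) respondents.
Sum over k = 3,...,16: E = 24/21 + 24/20 + 24/19 + ... + 24/9 + 24/8 = 25.260.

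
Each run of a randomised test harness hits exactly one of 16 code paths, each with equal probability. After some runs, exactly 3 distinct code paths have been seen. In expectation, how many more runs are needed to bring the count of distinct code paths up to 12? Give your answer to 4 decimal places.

17.5488

From k distinct to k+1 distinct takes on average 16/(16-k) runs.
Sum over k = 3,...,11: E = 16/13 + 16/12 + 16/11 + ... + 16/6 + 16/5 = 17.54881.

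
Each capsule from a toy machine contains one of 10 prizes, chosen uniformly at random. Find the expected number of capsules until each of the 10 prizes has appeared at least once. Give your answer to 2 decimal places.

29.29

The wait to go from k to k+1 distinct prizes is geometric with mean 10/(10-k).
E[T] = 10/10 + 10/9 + 10/8 + ... + 10/2 + 10/1 = 10·H_{10}.
H_{10} = 2.929, so E[T] = 29.290.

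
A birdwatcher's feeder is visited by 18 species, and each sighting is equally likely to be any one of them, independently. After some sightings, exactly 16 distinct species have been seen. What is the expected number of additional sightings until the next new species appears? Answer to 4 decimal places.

9.0000

The number of sightings until the next new species is geometric with success probability 2/18, so its mean is 18/2.
E = 18/2 = 9.00000.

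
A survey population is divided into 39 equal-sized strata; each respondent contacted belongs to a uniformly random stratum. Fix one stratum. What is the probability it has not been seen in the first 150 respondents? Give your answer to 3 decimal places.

0.020

Each respondent misses the fixed stratum with probability (39-1)/39 = 38/39, independently.
P(still missing after 150) = (38/39)^150 = 0.0203.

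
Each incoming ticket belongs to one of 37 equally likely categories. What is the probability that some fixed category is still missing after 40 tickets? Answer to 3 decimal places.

On each ticket the fixed category fails to appear with probability 36/37.
P(still missing after 40) = (36/37)^40 = 0.3342.

0.334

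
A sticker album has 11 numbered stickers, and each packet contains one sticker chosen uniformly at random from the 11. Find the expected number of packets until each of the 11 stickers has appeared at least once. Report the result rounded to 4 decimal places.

After k distinct stickers have appeared, the next packet gives a new one with probability (11-k)/11, so the expected wait for the (k+1)-th is 11/(11-k).
E[T] = 11/11 + 11/10 + 11/9 + ... + 11/2 + 11/1 = 11·H_{11}.
H_{11} = 3.01988, so E[T] = 33.21865.

33.2187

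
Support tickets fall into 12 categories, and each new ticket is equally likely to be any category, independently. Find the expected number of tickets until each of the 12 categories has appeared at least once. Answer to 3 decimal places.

37.239

Split into phases: going from k distinct to k+1 distinct takes on average 12/(12-k) tickets.
E[T] = 12/12 + 12/11 + 12/10 + ... + 12/2 + 12/1 = 12·H_{12}.
H_{12} = 3.1032, so E[T] = 37.2385.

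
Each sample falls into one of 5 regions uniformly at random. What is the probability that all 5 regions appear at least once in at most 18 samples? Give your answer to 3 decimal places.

Let A_i be the event that region i is missing after 18 samples. By inclusion–exclusion on the A_i,
P(all seen) = Σ_{j=0}^{5} (-1)^j C(5,j)((5-j)/5)^18
= 1.0000 - 0.0901 + 0.0010 - 0.0000 + 0.0000 - 0.0000
= 0.9109.

0.911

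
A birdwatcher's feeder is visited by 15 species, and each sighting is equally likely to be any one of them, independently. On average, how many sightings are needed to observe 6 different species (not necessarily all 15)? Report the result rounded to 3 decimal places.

With k distinct species already seen, the next new one arrives after an expected 15/(15-k) sightings.
Sum over k = 0,...,5: E = 15/15 + 15/14 + 15/13 + 15/12 + 15/11 + 15/10 = 7.3389.

7.339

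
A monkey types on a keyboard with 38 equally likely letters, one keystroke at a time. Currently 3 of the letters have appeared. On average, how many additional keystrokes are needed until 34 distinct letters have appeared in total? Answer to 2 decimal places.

The wait to go from k to k+1 distinct letters is geometric with mean 38/(38-k).
Sum over k = 3,...,33: E = 38/35 + 38/34 + 38/33 + ... + 38/6 + 38/5 = 78.411.

78.41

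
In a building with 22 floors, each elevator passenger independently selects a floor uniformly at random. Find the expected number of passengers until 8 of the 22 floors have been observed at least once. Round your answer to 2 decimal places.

9.66

With k distinct floors already seen, the next new one arrives after an expected 22/(22-k) passengers.
Sum over k = 0,...,7: E = 22/22 + 22/21 + 22/20 + ... + 22/16 + 22/15 = 9.664.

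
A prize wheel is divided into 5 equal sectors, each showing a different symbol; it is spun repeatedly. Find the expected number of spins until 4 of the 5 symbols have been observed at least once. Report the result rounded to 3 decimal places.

With k distinct symbols already seen, the next new one arrives after an expected 5/(5-k) spins.
Sum over k = 0,...,3: E = 5/5 + 5/4 + 5/3 + 5/2 = 6.4167.

6.417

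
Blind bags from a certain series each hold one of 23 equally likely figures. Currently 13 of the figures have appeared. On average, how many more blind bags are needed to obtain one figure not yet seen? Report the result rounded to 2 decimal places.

2.30

Each blind bag yields a new figure with probability (23-13)/23 = 10/23, so the wait is geometric with mean 23/10.
E = 23/10 = 2.300.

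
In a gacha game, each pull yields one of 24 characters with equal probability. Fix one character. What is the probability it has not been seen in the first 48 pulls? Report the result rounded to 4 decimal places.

On each pull the fixed character fails to appear with probability 23/24.
P(still missing after 48) = (23/24)^48 = 0.12966.

0.1297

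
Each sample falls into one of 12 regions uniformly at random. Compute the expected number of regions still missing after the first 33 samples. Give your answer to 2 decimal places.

For each region, P(unseen after 33) = (11/12)^33 = 0.057.
By linearity of expectation, E[unseen] = 12·(11/12)^33 = 0.679.

0.68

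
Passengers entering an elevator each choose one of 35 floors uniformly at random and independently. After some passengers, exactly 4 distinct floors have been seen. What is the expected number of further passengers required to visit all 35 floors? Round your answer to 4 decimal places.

The wait to go from k to k+1 distinct floors is geometric with mean 35/(35-k).
Sum over k = 4,...,34: E = 35/31 + 35/30 + 35/29 + ... + 35/2 + 35/1 = 140.95358.

140.9536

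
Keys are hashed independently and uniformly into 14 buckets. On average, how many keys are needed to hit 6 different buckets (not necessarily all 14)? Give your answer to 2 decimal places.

With k distinct buckets already seen, the next new one arrives after an expected 14/(14-k) keys.
Sum over k = 0,...,5: E = 14/14 + 14/13 + 14/12 + 14/11 + 14/10 + 14/9 = 7.472.

7.47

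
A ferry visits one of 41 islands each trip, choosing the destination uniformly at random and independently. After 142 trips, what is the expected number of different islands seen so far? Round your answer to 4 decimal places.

For each island, P(seen in 142 trips) = 1 - (40/41)^142 = 0.96999.
By linearity of expectation, E[distinct seen] = 41·(1 - (40/41)^142) = 39.76975.

39.7697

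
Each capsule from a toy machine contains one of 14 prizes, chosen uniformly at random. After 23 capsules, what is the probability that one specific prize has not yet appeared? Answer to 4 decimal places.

0.1819

Each capsule misses the fixed prize with probability (14-1)/14 = 13/14, independently.
P(still missing after 23) = (13/14)^23 = 0.18187.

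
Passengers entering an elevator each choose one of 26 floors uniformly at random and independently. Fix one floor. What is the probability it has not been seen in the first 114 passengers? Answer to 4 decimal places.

Each passenger misses the fixed floor with probability (26-1)/26 = 25/26, independently.
P(still missing after 114) = (25/26)^114 = 0.01143.

0.0114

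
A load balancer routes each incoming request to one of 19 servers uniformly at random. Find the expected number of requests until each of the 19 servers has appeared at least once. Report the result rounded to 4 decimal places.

67.4071

The wait to go from k to k+1 distinct servers is geometric with mean 19/(19-k).
E[T] = 19/19 + 19/18 + 19/17 + ... + 19/2 + 19/1 = 19·H_{19}.
H_{19} = 3.54774, so E[T] = 67.40705.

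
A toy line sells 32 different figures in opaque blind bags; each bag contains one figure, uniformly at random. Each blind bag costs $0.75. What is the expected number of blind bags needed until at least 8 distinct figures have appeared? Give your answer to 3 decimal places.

With k distinct figures already seen, the next new one arrives after an expected 32/(32-k) blind bags.
Sum over k = 0,...,7: E = 32/32 + 32/31 + 32/30 + ... + 32/26 + 32/25 = 9.0412.

9.041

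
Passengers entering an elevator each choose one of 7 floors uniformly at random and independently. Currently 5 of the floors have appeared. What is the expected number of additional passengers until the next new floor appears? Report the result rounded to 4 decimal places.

3.5000

The number of passengers until the next new floor is geometric with success probability 2/7, so its mean is 7/2.
E = 7/2 = 3.50000.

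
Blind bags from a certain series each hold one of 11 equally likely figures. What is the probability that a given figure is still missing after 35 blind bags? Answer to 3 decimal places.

On each blind bag the fixed figure fails to appear with probability 10/11.
P(still missing after 35) = (10/11)^35 = 0.0356.

0.036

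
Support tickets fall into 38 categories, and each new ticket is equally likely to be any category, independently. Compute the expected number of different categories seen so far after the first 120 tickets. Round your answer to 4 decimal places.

36.4513

For each category, P(seen in 120 tickets) = 1 - (37/38)^120 = 0.95925.
By linearity of expectation, E[distinct seen] = 38·(1 - (37/38)^120) = 36.45133.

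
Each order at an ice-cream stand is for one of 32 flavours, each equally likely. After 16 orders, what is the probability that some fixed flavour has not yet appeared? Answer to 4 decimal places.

0.6017

On each order the fixed flavour fails to appear with probability 31/32.
P(still missing after 16) = (31/32)^16 = 0.60171.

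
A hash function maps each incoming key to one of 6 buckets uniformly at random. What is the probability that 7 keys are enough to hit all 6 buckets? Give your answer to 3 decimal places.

Let A_i be the event that bucket i is missing after 7 keys. By inclusion–exclusion on the A_i,
P(all seen) = Σ_{j=0}^{6} (-1)^j C(6,j)((6-j)/6)^7
= 1.0000 - 1.6745 + 0.8779 - 0.1563 + 0.0069 - 0.0000 + 0.0000
= 0.0540.

0.054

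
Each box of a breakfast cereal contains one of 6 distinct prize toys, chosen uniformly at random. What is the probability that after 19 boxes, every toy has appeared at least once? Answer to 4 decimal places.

0.8189

By inclusion–exclusion over which toys are missing,
P(all seen) = Σ_{j=0}^{6} (-1)^j C(6,j)((6-j)/6)^19
= 1.00000 - 0.18781 + 0.00677 - 0.00004 + 0.00000 - 0.00000 + 0.00000
= 0.81892.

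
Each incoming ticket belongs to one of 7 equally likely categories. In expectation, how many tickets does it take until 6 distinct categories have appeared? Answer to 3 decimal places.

11.150

Going from k to k+1 distinct takes a geometric number of tickets with mean 7/(7-k).
Sum over k = 0,...,5: E = 7/7 + 7/6 + 7/5 + 7/4 + 7/3 + 7/2 = 11.1500.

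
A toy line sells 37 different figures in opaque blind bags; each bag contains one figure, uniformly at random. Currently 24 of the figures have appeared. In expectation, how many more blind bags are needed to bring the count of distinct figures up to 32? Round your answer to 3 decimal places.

From k distinct to k+1 distinct takes on average 37/(37-k) blind bags.
Sum over k = 24,...,31: E = 37/13 + 37/12 + 37/11 + ... + 37/7 + 37/6 = 33.1816.

33.182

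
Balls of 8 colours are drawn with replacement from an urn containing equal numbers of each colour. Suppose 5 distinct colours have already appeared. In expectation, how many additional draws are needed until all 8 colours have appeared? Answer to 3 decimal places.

14.667

The wait to go from k to k+1 distinct colours is geometric with mean 8/(8-k).
Sum over k = 5,...,7: E = 8/3 + 8/2 + 8/1 = 14.6667.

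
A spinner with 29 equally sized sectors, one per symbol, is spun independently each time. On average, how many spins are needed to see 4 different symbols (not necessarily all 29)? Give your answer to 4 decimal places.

4.2252

With k distinct symbols already seen, the next new one arrives after an expected 29/(29-k) spins.
Sum over k = 0,...,3: E = 29/29 + 29/28 + 29/27 + 29/26 = 4.22517.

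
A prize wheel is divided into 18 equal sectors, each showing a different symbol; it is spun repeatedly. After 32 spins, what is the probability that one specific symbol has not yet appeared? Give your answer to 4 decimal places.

0.1606

On each spin the fixed symbol fails to appear with probability 17/18.
P(still missing after 32) = (17/18)^32 = 0.16056.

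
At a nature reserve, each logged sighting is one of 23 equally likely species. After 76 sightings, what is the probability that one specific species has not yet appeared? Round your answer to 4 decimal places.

0.0341

On each sighting the fixed species fails to appear with probability 22/23.
P(still missing after 76) = (22/23)^76 = 0.03410.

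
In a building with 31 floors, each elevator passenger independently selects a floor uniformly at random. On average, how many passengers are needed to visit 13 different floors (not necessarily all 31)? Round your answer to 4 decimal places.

Going from k to k+1 distinct takes a geometric number of passengers with mean 31/(31-k).
Sum over k = 0,...,12: E = 31/31 + 31/30 + 31/29 + ... + 31/20 + 31/19 = 16.49625.

16.4963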